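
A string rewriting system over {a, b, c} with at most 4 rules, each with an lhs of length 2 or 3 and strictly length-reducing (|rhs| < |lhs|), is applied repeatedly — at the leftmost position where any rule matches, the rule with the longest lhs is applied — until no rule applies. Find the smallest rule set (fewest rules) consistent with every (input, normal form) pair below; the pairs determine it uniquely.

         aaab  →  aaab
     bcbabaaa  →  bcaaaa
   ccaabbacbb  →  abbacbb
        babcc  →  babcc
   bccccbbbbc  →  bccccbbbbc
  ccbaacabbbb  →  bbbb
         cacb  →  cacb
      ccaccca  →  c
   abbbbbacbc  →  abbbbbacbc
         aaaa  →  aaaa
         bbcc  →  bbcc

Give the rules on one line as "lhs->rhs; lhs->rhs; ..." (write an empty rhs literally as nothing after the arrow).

  | aaab
  | bcbabaaa => bcbaaaa => bcaaaa
  | ccaabbacbb => abbacbb
  | babcc

aca->; baa->aa; cca->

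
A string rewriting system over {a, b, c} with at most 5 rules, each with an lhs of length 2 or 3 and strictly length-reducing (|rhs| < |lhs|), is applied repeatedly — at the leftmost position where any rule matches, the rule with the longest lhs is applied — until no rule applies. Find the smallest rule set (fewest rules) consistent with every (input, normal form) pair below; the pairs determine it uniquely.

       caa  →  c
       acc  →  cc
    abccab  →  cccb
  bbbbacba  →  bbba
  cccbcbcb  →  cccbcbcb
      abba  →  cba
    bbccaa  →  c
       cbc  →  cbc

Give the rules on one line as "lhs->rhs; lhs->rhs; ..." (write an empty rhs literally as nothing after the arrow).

ab->c; ac->c; bbc->; ca->c

  | caa => ca => c
  | acc => cc
  | abccab => cccab => cccb
  | bbbbacba => bbbbcba => bbba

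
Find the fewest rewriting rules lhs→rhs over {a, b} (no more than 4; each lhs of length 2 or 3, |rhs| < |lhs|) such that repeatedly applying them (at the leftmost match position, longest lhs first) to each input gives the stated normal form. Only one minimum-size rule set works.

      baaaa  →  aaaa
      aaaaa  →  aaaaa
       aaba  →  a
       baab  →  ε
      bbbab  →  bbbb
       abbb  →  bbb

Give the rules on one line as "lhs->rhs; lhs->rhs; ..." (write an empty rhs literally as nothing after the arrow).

  | baaaa => aaaa
  | aaaaa
  | aaba => a
  | baab => aab => ε

aab->; ab->b; baa->aa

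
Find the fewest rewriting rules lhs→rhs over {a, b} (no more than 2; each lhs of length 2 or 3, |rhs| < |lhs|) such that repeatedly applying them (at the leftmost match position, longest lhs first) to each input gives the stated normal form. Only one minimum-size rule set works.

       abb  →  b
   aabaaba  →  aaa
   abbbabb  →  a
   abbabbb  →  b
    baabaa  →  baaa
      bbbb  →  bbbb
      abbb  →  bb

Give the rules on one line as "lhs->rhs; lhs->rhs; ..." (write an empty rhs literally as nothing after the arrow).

  | abb => b
  | aabaaba => aaaba => aaa
  | abbbabb => bbabb => bab => a
  | abbabbb => babbb => abb => b

ab->; bab->a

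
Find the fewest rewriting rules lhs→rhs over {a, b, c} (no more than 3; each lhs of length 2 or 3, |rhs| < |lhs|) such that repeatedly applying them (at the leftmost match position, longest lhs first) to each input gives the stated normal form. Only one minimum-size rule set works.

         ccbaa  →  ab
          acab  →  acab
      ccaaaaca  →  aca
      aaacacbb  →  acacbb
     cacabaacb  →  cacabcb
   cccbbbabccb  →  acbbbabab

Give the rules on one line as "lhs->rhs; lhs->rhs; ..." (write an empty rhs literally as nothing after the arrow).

aa->; cc->a

  | ccbaa => abaa => ab
  | acab
  | ccaaaaca => aaaaaca => aaaca => aca
  | aaacacbb => acacbb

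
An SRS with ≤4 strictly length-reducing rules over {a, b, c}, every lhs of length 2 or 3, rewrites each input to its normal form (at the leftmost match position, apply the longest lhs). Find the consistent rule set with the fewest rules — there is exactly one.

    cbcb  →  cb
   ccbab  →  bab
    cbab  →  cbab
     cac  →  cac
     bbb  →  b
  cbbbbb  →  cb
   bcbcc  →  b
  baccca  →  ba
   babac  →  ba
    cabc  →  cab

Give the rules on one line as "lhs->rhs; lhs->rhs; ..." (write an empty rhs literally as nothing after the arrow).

bac->; bb->b; bc->b; cc->b

  | cbcb => cbb => cb
  | ccbab => bbab => bab
  | cbab
  | cac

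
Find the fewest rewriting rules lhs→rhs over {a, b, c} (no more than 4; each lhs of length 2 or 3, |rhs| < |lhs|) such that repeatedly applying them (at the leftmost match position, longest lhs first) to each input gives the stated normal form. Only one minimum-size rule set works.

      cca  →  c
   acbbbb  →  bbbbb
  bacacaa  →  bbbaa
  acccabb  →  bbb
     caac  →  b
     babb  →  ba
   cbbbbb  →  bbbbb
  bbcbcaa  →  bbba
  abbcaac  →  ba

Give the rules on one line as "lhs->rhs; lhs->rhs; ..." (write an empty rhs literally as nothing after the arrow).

ab->a; ac->b; ca->; cb->b

  | cca => c
  | acbbbb => bbbbb
  | bacacaa => bbacaa => bbbaa
  | acccabb => bccabb => bcbb => bbb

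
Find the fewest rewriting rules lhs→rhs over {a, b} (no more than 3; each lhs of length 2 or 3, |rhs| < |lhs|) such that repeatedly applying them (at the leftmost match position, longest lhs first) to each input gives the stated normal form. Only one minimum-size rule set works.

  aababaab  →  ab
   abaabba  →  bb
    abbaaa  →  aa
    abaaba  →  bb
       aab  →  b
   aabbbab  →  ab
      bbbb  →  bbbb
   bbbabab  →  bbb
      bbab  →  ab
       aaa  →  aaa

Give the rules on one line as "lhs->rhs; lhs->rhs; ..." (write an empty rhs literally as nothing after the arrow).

aab->b; aba->bb; ba->a

  | aababaab => babaab => abaab => bbab => bab => ab
  | abaabba => bbabba => babba => abba => aba => bb
  | abbaaa => abaaa => bbaa => baa => aa
  | abaaba => bbaba => baba => aba => bb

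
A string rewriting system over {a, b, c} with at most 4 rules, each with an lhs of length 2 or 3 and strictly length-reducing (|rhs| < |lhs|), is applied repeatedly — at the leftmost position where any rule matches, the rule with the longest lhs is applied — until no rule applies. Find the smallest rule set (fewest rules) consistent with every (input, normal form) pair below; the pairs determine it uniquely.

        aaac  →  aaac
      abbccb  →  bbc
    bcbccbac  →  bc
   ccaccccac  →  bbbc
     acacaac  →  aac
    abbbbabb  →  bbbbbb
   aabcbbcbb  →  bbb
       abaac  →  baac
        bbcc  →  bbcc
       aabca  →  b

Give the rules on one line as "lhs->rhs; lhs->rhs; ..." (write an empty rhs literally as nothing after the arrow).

ab->b; ca->; cb->; cca->ab

  | aaac
  | abbccb => bbccb => bbc
  | bcbccbac => bccbac => bcac => bc
  | ccaccccac => abccccac => bccccac => bccabc => babbc => bbbc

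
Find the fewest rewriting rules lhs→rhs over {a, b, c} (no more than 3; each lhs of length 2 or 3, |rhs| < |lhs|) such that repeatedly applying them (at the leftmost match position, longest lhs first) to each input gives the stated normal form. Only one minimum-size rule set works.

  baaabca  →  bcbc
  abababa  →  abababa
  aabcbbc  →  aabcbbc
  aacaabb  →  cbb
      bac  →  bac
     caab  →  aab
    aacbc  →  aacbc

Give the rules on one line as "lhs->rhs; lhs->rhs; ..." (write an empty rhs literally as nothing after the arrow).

  | baaabca => bcbca => bcbc
  | abababa
  | aabcbbc
  | aacaabb => aaaabb => cabb => cbb

aaa->c; ca->c; caa->aa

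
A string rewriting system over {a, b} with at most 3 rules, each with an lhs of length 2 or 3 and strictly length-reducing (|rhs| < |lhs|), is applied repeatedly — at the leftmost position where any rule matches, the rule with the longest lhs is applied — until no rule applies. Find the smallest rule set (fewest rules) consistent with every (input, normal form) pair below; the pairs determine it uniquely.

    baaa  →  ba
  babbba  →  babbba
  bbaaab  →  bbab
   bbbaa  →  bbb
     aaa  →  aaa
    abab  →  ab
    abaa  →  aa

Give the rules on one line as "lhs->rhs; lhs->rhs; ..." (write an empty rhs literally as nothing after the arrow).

  | baaa => ba
  | babbba
  | bbaaab => bbab
  | bbbaa => bbb

aba->a; baa->b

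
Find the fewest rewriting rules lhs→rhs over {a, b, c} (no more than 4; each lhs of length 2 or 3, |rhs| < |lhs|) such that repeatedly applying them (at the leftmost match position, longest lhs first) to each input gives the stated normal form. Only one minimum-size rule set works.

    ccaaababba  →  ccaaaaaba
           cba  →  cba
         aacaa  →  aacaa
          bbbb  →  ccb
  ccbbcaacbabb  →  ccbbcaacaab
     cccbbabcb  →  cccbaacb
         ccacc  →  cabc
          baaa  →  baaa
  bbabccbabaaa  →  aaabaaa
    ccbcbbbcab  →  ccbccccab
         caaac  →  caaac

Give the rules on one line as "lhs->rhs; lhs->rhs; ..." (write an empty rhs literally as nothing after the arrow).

  | ccaaababba => ccaaaaaba
  | cba
  | aacaa
  | bbbb => ccb

acc->; bab->aa; bbb->cc; cac->ab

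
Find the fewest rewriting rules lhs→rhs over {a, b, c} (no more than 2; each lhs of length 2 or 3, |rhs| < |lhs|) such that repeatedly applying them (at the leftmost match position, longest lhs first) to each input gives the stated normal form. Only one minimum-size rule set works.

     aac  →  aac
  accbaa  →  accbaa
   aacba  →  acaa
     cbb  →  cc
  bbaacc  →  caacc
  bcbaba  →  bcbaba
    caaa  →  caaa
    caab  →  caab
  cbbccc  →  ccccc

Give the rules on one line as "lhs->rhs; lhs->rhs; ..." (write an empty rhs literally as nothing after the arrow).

  | aac
  | accbaa
  | aacba => acaa
  | cbb => cc

acb->ca; bb->c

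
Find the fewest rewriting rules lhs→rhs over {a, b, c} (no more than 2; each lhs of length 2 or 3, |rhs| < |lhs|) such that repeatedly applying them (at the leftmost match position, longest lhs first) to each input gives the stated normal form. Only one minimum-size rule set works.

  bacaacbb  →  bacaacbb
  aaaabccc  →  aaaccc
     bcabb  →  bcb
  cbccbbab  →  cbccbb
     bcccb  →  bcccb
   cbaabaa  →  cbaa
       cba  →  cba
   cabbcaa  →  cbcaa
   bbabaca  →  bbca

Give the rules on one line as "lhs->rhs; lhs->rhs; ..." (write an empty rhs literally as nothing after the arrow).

ab->; aba->

  | bacaacbb
  | aaaabccc => aaaccc
  | bcabb => bcb
  | cbccbbab => cbccbb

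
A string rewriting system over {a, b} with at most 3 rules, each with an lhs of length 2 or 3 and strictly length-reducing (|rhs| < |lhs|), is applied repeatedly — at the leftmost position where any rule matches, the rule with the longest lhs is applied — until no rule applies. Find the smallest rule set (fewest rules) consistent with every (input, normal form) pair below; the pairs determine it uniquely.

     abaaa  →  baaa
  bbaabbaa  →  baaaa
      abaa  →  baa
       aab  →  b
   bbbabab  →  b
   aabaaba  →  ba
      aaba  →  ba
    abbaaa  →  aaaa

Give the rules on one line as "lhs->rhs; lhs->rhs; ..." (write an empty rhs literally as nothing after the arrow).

  | abaaa => baaa
  | bbaabbaa => baabbaa => baaaa
  | abaa => baa
  | aab => ab => b

ab->b; abb->a; bb->b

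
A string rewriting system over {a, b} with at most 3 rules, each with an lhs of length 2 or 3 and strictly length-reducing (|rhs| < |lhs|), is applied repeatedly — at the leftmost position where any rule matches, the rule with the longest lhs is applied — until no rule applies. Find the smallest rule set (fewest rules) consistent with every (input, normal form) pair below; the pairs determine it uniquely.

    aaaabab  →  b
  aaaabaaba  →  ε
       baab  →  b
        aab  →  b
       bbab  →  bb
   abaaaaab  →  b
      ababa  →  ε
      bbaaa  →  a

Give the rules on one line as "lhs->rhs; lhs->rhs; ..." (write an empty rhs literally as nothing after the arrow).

ab->b; ba->

  | aaaabab => aaabab => aabab => abab => bab => b
  | aaaabaaba => aaabaaba => aabaaba => abaaba => baaba => aba => ba => ε
  | baab => ab => b
  | aab => ab => b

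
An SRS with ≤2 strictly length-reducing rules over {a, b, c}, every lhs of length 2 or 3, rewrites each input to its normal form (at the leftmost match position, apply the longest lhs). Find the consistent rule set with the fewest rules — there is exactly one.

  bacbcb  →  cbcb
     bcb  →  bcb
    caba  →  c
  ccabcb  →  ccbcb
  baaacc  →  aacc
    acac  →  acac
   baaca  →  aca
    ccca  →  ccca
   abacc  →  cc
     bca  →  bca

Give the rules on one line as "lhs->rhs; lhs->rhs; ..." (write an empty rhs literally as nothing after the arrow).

  | bacbcb => cbcb
  | bcb
  | caba => cba => c
  | ccabcb => ccbcb

ab->b; ba->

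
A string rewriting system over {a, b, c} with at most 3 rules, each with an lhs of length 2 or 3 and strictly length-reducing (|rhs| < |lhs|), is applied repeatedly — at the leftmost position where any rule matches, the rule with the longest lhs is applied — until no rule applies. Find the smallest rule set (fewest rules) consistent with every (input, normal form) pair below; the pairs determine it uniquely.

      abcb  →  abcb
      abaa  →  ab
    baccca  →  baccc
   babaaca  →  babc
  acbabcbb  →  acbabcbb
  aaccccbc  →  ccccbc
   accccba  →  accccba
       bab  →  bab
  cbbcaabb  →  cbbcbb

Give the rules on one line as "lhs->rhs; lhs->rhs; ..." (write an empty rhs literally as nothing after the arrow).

aa->; ca->c

  | abcb
  | abaa => ab
  | baccca => baccc
  | babaaca => babca => babc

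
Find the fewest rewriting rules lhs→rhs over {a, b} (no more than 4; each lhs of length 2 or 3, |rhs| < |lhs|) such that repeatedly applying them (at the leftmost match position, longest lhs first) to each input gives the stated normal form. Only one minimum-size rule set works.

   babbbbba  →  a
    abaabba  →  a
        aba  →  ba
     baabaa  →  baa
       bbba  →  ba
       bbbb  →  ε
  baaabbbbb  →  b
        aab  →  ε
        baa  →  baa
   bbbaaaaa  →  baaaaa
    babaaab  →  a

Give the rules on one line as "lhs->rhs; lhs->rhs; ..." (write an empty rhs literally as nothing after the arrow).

  | babbbbba => bbbbbba => bbbba => bba => a
  | abaabba => baabba => bba => a
  | aba => ba
  | baabaa => baa

aab->; ab->b; bb->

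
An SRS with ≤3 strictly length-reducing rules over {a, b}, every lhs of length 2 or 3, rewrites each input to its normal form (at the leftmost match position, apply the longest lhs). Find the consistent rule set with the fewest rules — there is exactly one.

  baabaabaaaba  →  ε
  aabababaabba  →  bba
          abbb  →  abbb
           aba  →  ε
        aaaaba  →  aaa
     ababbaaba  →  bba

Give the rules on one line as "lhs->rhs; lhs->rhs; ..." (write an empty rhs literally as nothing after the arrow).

  | baabaabaaaba => baabaaaba => baaaba => aba => ε
  | aabababaabba => ababaabba => baabba => bba
  | abbb
  | aba => ε

aba->; baa->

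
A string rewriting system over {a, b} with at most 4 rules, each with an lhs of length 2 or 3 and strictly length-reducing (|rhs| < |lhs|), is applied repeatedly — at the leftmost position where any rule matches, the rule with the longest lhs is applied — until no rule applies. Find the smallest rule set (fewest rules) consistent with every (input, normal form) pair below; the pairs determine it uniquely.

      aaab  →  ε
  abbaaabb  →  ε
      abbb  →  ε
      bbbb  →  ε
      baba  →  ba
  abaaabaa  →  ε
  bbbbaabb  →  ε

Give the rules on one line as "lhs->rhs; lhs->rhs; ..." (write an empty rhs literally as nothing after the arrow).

aa->; ab->; bb->

  | aaab => ab => ε
  | abbaaabb => baaabb => babb => bb => ε
  | abbb => bb => ε
  | bbbb => bb => ε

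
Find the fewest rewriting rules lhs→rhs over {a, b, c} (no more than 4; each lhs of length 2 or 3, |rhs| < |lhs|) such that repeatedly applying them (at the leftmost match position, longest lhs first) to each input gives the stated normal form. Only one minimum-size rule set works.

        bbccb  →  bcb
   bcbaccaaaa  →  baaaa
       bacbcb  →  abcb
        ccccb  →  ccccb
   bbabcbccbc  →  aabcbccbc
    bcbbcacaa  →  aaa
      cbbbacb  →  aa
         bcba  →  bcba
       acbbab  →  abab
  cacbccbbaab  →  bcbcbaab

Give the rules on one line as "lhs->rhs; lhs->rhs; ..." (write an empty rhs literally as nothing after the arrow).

  | bbccb => accb => bcb
  | bcbaccaaaa => bcbbcaaaa => bcacaaaa => bbcaaaa => acaaaa => baaaa
  | bacbcb => bbbcb => abcb
  | ccccb

ac->b; bb->a; ca->b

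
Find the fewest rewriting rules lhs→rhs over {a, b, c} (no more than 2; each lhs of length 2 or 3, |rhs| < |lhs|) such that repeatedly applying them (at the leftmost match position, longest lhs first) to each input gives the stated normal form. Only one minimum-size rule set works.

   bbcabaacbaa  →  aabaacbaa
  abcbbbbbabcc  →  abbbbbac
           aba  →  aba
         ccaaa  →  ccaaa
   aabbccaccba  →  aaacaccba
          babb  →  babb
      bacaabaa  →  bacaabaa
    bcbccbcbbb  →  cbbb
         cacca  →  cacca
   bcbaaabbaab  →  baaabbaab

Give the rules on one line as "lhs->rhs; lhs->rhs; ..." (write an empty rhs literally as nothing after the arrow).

  | bbcabaacbaa => aabaacbaa
  | abcbbbbbabcc => abbbbbabcc => abbbbbac
  | aba
  | ccaaa

bbc->a; bc->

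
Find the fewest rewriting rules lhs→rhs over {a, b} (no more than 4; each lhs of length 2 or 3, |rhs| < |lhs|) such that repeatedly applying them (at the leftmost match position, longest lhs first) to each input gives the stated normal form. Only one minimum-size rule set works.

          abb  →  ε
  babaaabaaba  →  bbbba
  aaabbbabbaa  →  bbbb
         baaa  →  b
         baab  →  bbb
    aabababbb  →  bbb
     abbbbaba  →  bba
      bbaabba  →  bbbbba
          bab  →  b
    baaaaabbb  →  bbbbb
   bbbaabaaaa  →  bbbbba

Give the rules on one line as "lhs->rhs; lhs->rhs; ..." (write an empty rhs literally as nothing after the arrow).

aa->b; aaa->; ab->; abb->

  | abb => ε
  | babaaabaaba => baaabaaba => bbaaba => bbbba
  | aaabbbabbaa => bbbabbaa => bbbaa => bbbb
  | baaa => b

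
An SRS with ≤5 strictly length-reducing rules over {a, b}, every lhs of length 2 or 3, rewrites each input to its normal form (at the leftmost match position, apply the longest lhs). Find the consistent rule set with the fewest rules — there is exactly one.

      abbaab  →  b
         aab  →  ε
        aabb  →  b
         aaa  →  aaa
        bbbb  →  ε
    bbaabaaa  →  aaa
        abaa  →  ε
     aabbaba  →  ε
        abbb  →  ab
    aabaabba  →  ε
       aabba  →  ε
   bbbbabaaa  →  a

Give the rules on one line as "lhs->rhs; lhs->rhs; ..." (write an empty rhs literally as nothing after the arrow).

  | abbaab => aaab => aba => b
  | aab => ba => ε
  | aabb => bab => b
  | aaa

aab->ba; aba->b; ba->; bb->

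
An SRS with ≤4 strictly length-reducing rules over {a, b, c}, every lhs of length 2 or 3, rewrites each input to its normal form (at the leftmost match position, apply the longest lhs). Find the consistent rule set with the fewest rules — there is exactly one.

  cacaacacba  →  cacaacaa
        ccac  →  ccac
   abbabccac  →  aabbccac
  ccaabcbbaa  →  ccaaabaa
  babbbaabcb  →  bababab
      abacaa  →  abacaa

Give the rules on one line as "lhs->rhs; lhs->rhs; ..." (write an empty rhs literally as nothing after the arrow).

  | cacaacacba => cacaacaa
  | ccac
  | abbabccac => aabbccac
  | ccaabcbbaa => ccaabbaaa => ccaaabaa

bba->ab; cb->; cbb->ba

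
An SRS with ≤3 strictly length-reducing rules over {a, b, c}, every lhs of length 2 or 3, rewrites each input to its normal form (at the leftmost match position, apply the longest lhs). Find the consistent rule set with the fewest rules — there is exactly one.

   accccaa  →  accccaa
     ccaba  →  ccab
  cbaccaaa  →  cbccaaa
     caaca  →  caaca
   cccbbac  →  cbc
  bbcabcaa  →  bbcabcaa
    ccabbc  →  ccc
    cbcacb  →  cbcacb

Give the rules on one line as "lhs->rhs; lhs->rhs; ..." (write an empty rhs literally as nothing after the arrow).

  | accccaa
  | ccaba => ccab
  | cbaccaaa => cbccaaa
  | caaca

abb->; ba->b; ccb->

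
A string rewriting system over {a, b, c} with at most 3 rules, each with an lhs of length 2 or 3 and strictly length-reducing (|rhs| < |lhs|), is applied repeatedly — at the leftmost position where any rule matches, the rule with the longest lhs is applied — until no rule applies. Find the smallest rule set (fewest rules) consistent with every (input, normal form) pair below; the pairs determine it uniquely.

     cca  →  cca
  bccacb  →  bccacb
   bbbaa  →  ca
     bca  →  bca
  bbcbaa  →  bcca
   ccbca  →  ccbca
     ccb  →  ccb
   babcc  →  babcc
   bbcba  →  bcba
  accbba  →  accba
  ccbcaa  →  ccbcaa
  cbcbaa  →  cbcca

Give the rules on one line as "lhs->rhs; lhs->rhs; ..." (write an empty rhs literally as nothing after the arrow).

  | cca
  | bccacb
  | bbbaa => bbaa => baa => ca
  | bca

baa->ca; bb->b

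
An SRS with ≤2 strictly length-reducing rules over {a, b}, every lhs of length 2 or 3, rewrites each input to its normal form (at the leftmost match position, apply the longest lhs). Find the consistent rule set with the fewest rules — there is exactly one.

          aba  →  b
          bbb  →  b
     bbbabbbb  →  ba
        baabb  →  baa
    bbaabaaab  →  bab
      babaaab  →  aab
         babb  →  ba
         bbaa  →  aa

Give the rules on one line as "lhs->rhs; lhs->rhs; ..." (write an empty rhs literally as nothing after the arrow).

  | aba => b
  | bbb => b
  | bbbabbbb => babbbb => babb => ba
  | baabb => baa

aba->b; bb->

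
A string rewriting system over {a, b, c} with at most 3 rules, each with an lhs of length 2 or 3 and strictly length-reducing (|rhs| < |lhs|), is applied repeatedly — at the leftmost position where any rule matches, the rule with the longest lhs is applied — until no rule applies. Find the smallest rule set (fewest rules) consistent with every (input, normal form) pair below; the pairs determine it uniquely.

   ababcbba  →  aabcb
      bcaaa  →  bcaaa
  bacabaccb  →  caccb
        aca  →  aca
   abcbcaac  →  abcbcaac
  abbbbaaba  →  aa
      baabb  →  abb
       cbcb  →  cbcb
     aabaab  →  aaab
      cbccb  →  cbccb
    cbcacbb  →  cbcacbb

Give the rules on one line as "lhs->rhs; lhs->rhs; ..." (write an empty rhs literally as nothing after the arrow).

  | ababcbba => aabcbba => aabcb
  | bcaaa
  | bacabaccb => cabaccb => caccb
  | aca

ba->; bab->ab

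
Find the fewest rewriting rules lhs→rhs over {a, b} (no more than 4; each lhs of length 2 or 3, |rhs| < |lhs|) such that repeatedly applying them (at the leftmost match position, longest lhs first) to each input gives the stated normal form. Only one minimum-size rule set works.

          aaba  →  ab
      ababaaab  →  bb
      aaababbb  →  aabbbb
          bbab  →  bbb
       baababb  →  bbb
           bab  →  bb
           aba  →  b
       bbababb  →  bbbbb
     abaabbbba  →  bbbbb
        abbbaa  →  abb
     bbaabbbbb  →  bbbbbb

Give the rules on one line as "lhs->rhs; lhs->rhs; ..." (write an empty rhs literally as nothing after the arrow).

aba->b; ba->b; baa->

  | aaba => ab
  | ababaaab => bbaaab => bab => bb
  | aaababbb => aabbbb
  | bbab => bbb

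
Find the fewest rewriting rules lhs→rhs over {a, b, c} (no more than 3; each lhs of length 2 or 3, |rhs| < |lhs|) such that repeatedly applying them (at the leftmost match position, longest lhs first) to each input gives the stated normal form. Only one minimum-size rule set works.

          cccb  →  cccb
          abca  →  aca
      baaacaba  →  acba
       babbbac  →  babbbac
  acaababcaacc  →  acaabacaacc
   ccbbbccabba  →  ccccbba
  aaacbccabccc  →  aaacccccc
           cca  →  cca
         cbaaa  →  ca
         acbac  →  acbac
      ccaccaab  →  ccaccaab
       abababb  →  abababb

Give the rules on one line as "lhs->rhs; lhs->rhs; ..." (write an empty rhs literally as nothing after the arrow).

  | cccb
  | abca => aca
  | baaacaba => acaba => acba
  | babbbac

baa->; bc->c; cab->cb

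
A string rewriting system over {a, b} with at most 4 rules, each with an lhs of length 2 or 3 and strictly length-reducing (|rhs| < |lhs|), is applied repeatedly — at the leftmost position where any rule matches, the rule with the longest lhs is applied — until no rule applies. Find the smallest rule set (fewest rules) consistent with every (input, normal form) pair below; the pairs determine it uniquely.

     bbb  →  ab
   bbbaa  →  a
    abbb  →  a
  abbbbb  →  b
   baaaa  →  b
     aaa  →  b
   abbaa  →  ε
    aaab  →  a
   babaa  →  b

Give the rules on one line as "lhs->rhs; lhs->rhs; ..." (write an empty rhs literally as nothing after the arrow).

aa->b; ba->b; baa->; bb->a

  | bbb => ab
  | bbbaa => abaa => a
  | abbb => aab => bb => a
  | abbbbb => aabbb => bbbb => abb => aa => b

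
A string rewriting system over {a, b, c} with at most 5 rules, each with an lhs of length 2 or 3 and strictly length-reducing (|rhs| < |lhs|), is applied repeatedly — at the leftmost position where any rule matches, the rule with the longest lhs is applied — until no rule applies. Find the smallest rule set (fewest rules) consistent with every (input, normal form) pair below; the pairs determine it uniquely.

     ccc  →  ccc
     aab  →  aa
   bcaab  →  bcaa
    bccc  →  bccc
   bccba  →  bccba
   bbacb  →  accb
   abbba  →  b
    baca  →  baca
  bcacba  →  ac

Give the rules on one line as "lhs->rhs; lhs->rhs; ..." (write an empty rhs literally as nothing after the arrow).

  | ccc
  | aab => aa
  | bcaab => bcaa
  | bccc

ab->a; aba->b; bba->ac; cac->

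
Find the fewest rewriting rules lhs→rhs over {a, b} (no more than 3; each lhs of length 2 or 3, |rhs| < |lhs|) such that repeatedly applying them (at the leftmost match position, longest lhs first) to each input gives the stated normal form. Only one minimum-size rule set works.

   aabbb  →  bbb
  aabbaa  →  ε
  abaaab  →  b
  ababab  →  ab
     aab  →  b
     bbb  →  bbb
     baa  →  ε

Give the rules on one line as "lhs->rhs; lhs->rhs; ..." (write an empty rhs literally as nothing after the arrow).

  | aabbb => bbb
  | aabbaa => bbaa => baa => aa => ε
  | abaaab => aaaab => aab => b
  | ababab => aabab => bab => ab

aa->; ba->a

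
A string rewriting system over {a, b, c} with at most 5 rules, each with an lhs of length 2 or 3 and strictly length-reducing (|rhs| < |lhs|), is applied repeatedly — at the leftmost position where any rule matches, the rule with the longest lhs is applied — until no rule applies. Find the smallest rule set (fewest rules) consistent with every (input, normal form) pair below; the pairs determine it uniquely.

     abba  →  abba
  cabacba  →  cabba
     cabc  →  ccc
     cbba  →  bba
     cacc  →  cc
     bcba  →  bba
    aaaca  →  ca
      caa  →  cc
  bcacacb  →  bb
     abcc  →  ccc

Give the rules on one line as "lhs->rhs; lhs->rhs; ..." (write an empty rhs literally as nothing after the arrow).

aa->c; abc->cc; ac->; cb->b

  | abba
  | cabacba => cabba
  | cabc => ccc
  | cbba => bba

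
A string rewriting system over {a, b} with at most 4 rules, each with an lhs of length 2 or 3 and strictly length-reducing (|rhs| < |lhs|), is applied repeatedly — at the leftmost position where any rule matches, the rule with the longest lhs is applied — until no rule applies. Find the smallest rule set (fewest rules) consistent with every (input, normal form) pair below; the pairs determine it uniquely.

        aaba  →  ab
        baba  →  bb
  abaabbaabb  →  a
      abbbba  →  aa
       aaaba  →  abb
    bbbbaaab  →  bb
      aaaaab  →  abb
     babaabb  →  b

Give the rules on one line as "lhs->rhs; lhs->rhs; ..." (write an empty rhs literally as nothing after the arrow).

  | aaba => aaa => ab
  | baba => bba => bb
  | abaabbaabb => aaabbaabb => abbbaabb => aaabb => abbb => a
  | abbbba => aba => aa

aaa->ab; aba->aa; ba->b; bbb->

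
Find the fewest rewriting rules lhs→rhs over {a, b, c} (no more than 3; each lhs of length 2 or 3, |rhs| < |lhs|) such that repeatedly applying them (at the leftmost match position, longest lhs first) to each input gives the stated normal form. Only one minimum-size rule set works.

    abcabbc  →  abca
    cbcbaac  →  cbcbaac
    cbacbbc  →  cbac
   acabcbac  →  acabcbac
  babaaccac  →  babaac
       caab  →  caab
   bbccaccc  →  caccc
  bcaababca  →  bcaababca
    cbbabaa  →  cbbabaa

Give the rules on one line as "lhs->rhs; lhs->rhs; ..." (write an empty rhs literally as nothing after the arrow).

bbc->; cca->

  | abcabbc => abca
  | cbcbaac
  | cbacbbc => cbac
  | acabcbac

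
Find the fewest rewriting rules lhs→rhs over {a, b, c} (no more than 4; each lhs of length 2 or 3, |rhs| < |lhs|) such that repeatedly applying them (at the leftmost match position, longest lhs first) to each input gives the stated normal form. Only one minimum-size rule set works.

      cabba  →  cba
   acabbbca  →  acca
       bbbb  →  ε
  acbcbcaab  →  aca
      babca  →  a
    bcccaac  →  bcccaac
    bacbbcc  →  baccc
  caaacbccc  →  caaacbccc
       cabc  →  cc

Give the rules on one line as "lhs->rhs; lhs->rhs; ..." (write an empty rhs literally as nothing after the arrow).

ab->; bb->; bca->a

  | cabba => cba
  | acabbbca => acbbca => acca
  | bbbb => bb => ε
  | acbcbcaab => acbcaab => acaab => aca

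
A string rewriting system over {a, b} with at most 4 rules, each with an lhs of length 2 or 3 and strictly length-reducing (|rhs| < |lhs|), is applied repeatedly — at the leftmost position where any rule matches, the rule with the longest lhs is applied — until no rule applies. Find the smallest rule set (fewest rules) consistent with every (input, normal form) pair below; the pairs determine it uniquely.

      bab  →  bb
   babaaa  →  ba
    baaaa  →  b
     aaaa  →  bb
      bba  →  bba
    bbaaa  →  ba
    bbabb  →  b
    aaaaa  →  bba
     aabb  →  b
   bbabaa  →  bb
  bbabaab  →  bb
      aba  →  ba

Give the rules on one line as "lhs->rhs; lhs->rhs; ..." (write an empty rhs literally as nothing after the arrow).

aa->b; aab->aa; ab->b; bbb->aa

  | bab => bb
  | babaaa => bbaaa => bbba => aaa => ba
  | baaaa => bbaa => bbb => aa => b
  | aaaa => baa => bb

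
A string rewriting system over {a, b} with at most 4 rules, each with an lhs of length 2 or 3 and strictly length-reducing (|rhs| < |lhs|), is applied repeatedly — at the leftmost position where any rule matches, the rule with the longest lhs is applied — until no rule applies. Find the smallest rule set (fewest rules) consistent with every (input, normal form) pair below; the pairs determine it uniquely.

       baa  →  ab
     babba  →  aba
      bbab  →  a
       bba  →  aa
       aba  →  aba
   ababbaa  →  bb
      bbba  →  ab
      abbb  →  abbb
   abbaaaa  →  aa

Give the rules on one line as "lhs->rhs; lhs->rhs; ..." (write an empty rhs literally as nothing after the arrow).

aaa->bb; aab->a; baa->ab; bba->aa

  | baa => ab
  | babba => baaa => aba
  | bbab => aab => a
  | bba => aa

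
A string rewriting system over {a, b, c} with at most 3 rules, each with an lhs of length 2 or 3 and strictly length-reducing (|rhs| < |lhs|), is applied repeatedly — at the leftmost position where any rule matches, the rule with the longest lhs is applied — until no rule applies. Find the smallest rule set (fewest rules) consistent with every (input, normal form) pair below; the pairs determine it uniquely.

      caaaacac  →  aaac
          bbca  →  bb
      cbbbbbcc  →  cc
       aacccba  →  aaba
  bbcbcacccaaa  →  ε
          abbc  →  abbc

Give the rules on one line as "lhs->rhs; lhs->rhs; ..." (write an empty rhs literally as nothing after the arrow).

bcc->cc; ca->; cb->b

  | caaaacac => aaacac => aaac
  | bbca => bb
  | cbbbbbcc => bbbbbcc => bbbbcc => bbbcc => bbcc => bcc => cc
  | aacccba => aaccba => aacba => aaba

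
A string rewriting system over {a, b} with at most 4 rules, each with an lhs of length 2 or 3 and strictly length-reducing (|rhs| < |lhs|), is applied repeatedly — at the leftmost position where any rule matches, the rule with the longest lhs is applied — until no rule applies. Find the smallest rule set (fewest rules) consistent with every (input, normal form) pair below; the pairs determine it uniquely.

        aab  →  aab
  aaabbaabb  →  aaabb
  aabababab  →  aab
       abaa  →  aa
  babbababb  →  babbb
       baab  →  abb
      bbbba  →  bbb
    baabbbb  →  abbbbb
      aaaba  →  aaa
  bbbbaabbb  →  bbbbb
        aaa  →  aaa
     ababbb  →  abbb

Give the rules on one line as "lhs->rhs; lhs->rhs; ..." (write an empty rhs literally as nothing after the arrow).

  | aab
  | aaabbaabb => aaababb => aaabb
  | aabababab => aababab => aabab => aab
  | abaa => aa

aba->a; baa->ab; bba->b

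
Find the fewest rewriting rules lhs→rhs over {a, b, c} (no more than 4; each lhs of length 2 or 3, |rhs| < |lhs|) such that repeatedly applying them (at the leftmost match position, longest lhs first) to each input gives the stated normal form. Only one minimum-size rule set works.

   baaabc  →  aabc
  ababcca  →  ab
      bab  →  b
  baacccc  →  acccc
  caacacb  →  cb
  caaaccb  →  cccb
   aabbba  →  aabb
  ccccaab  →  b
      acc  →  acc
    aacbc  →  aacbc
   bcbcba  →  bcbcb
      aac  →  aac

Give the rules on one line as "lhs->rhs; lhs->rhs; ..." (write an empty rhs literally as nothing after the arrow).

  | baaabc => aabc
  | ababcca => abcca => ab
  | bab => b
  | baacccc => acccc

ba->; ca->c; cba->cb; cca->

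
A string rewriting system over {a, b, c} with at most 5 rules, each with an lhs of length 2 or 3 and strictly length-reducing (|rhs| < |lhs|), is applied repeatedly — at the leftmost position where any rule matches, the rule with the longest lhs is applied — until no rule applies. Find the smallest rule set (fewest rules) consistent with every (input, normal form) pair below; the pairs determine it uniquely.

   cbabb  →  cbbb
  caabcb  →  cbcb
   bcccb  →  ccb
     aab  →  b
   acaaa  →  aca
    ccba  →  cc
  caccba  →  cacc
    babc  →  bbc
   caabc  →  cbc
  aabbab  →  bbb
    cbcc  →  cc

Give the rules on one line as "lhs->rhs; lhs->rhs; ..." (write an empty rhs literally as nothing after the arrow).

aa->; ba->; bab->bb; bcc->c

  | cbabb => cbbb
  | caabcb => cbcb
  | bcccb => ccb
  | aab => b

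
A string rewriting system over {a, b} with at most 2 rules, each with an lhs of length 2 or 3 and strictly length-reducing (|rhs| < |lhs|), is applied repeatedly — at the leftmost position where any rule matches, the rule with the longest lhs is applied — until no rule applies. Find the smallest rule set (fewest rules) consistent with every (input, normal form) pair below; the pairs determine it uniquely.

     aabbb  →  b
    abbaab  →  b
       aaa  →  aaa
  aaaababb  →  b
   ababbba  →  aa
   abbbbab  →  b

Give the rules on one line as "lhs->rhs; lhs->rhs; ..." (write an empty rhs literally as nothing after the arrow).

ab->b; bb->a

  | aabbb => abbb => bbb => ab => b
  | abbaab => bbaab => aaab => aab => ab => b
  | aaa
  | aaaababb => aaababb => aababb => ababb => babb => bbb => ab => b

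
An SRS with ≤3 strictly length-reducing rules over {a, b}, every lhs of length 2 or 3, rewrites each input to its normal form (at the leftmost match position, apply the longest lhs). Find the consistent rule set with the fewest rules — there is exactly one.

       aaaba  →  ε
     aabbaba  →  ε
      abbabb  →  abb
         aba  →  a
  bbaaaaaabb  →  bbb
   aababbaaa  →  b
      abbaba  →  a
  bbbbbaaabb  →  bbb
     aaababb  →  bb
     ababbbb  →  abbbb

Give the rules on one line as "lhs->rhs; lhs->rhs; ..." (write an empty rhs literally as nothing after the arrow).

  | aaaba => baba => ba => ε
  | aabbaba => bbbaba => bbaba => baba => ba => ε
  | abbabb => ababb => abb
  | aba => a

aa->b; ba->; bba->ba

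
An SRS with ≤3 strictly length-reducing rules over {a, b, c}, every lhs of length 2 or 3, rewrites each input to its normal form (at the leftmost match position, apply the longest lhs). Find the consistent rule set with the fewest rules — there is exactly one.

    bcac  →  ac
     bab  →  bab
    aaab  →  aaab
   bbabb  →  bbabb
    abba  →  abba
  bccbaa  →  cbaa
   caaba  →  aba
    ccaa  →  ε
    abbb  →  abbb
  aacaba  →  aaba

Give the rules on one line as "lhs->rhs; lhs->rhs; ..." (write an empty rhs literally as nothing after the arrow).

  | bcac => ac
  | bab
  | aaab
  | bbabb

bc->; ca->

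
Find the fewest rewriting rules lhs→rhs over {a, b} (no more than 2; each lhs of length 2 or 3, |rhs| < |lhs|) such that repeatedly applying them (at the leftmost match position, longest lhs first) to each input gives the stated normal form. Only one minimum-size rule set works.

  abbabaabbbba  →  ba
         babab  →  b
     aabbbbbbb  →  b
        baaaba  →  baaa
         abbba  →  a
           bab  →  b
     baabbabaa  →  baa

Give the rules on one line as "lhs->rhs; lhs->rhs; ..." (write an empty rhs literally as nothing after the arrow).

  | abbabaabbbba => babaabbbba => baabbbba => babbba => bbba => ba
  | babab => bab => b
  | aabbbbbbb => abbbbbb => bbbbb => bbb => b
  | baaaba => baaa

ab->; bb->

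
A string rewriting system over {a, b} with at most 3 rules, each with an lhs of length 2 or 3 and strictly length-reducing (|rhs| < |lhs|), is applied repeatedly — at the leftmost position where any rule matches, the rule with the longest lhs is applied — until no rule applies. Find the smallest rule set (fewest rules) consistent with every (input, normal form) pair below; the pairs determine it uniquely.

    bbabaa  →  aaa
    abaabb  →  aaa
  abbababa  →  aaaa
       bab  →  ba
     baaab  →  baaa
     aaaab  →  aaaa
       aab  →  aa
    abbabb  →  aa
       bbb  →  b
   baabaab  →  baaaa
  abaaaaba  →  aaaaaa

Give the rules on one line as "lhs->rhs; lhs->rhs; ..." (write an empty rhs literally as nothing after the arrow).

  | bbabaa => abaa => aaa
  | abaabb => aaabb => aaab => aaa
  | abbababa => abababa => aababa => aaaba => aaaa
  | bab => ba

ab->a; bb->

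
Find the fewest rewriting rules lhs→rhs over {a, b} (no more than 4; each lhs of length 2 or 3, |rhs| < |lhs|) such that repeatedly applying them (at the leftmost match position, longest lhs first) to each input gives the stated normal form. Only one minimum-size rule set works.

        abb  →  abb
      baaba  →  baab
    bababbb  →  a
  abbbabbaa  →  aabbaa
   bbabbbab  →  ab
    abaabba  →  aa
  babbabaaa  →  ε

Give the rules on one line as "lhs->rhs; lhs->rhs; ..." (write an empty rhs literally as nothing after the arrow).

  | abb
  | baaba => baab
  | bababbb => abbb => a
  | abbbabbaa => aabbaa

aaa->; aba->ab; bab->; bbb->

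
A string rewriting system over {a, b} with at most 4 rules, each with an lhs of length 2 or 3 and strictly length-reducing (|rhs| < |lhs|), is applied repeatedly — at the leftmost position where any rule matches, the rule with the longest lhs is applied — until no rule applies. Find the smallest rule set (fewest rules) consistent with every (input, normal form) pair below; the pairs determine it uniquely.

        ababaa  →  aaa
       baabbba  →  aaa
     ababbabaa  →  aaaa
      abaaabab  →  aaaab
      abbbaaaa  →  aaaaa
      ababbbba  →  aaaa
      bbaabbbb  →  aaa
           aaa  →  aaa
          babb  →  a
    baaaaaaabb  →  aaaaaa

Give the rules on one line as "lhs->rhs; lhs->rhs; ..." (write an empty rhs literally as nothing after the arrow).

ba->a; baa->a; bb->; bbb->ab

  | ababaa => aabaa => aaa
  | baabbba => abbba => aaba => aaa
  | ababbabaa => aabbabaa => aaabaa => aaaa
  | abaaabab => aaabab => aaaab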